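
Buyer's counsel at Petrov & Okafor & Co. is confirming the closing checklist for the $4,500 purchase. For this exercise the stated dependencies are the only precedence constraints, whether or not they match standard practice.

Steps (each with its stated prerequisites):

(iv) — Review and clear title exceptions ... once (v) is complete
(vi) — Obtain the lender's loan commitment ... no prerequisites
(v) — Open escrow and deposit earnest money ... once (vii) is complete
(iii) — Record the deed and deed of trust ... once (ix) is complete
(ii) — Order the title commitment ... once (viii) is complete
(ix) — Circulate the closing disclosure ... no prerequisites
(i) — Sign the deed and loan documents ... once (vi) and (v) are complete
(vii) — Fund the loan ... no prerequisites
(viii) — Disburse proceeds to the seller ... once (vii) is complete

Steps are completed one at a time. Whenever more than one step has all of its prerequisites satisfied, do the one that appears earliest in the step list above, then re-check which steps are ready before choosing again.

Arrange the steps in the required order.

Nothing is required for (vi), (ix) and (vii). (vi) is listed earlier → (vi) first.
(ix) and (vii) are both available; (ix) is listed earlier → (ix).
(iii) and (vii) are both available; (iii) is listed earlier → (iii).
That leaves (vii) as the only ready step → (vii).
Ready: (v) and (viii). (v) is listed earlier → (v).
Ready: (iv), (i) and (viii). (iv) is listed earlier → (iv).
Ready: (i) and (viii). (i) is listed earlier → (i).
(viii) needed (vii), now all done → (viii).
(ii) needed (viii), now all done → (ii).

(vi) → (ix) → (iii) → (vii) → (v) → (iv) → (i) → (viii) → (ii)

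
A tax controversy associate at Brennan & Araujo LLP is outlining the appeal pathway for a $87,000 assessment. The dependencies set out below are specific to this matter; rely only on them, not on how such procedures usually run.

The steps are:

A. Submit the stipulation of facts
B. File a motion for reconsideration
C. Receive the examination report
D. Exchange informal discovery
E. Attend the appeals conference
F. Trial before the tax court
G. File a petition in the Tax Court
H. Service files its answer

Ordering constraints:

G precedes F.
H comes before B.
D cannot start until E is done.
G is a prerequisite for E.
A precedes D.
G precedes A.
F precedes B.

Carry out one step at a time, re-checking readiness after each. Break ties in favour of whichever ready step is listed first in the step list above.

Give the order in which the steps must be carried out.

C, G and H have no prerequisites; C is listed earlier, so C is first.
Ready: G and H. G is listed earlier → G.
Now A, E, F and H have their prerequisites met. A is listed earlier, so A next.
Ready: E, F and H. E is listed earlier → E.
Now D, F and H have their prerequisites met. D is listed earlier, so D next.
Now F and H have their prerequisites met. F is listed earlier, so F next.
Next only H has its prerequisites met → H.
B needed F and H, now all done → B.

C → G → A → E → D → F → H → B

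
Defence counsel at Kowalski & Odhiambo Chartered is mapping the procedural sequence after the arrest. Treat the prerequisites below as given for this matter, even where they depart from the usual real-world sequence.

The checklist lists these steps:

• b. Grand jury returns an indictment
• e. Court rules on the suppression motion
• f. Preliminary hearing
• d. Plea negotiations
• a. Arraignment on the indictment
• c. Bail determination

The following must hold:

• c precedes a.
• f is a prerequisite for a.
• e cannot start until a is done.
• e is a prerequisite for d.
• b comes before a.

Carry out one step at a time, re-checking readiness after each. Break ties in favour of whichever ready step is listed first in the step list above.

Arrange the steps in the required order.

Nothing is required for b, f and c. b is listed earlier → b first.
f and c are both available; f is listed earlier → f.
That leaves c as the only ready step → c.
a needed b, f and c, now all done → a.
e needed a, now all done → e.
d needed e, now all done → d.

b, f, c, a, e, d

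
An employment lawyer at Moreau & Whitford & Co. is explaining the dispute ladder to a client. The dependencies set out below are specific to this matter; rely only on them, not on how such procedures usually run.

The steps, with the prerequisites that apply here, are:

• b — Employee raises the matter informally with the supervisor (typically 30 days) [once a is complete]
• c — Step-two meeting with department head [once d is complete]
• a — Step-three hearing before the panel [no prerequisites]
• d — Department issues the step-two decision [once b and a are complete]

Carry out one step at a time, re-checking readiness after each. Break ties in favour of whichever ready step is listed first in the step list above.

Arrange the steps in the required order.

a b d c

a has no prerequisites → a first.
b needed a, now all done → b.
d is the only step now ready → d.
c needed d, now all done → c.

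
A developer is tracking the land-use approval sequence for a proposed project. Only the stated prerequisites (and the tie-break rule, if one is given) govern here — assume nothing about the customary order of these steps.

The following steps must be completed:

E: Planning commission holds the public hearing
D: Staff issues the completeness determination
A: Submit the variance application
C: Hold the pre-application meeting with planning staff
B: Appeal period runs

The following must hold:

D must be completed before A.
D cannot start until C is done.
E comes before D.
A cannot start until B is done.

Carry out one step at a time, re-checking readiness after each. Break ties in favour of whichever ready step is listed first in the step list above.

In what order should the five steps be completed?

E, C and B have no prerequisites; E is listed earlier, so E is first.
Ready: C and B. C is listed earlier → C.
D and B are both available; D is listed earlier → D.
That leaves B as the only ready step → B.
A is the only step now ready → A.

E, C, D, B, A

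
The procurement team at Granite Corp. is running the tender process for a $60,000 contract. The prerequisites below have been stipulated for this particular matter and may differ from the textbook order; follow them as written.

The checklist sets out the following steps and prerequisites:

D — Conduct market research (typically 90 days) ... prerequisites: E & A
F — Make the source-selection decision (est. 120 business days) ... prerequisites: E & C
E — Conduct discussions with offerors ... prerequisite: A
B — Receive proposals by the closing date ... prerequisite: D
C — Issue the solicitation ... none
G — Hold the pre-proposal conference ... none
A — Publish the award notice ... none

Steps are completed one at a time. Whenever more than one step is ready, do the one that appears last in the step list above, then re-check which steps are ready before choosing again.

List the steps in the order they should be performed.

Nothing is required for A, G and C. A is listed later → A first.
E now also ready, so the ready set is {G, C, E}; G is listed later → G.
Ready: C and E. C is listed later → C.
E needed A, now all done → E.
Ready: F and D. F is listed later → F.
D needed A and E, now all done → D.
B needed D, now all done → B.

A, G, C, E, F, D, B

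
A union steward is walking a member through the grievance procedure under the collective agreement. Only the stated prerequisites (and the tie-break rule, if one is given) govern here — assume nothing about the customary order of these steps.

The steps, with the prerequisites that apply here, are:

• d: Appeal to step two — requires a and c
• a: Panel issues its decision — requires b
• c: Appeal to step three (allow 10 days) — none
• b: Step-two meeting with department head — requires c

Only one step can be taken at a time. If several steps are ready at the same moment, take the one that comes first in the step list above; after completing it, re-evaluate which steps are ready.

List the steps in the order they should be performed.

c, b, a, d

c is the only step with nothing outstanding, so it goes first.
b needed c, now all done → b.
a needed b, now all done → a.
d needed a and c, now all done → d.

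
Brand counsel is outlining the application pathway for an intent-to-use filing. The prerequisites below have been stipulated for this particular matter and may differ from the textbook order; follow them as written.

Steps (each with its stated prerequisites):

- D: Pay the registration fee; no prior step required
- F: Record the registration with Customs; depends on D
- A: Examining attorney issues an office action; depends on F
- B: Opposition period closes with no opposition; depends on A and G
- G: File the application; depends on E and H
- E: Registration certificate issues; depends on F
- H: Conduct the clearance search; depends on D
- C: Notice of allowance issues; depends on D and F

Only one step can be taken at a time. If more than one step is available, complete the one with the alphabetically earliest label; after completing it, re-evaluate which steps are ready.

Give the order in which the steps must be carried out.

Only D has no prerequisites, so it is first.
Ready: F and H. F has the earlier label → F.
A, C and E now also ready, so the ready set is {A, C, E, H}; A has the earlier label → A.
Now C, E and H have their prerequisites met. C has the earlier label, so C next.
E and H are both available; E has the earlier label → E.
That leaves H as the only ready step → H.
G needed E and H, now all done → G.
Next only B has its prerequisites met → B.

D, F, A, C, E, H, G, B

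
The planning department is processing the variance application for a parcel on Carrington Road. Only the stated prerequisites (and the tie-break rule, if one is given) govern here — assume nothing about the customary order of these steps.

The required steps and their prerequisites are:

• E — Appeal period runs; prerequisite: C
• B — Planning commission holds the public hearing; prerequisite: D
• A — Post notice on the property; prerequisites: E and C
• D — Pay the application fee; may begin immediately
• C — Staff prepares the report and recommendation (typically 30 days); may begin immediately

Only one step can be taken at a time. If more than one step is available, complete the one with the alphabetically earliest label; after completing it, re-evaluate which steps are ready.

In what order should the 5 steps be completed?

C, D, B, E, A

Nothing is required for C and D. C has the earlier label → C first.
Now D and E have their prerequisites met. D has the earlier label, so D next.
B now also ready, so the ready set is {B, E}; B has the earlier label → B.
Next only E has its prerequisites met → E.
A needed C and E, now all done → A.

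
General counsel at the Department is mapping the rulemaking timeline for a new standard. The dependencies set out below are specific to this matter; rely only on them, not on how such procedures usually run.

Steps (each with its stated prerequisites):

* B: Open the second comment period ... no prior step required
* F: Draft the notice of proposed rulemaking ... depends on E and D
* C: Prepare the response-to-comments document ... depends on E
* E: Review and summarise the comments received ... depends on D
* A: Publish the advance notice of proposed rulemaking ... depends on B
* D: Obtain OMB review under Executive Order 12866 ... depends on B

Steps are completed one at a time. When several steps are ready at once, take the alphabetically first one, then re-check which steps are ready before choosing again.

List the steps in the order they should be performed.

B, A, D, E, C, F

Only B has no prerequisites, so it is first.
Now A and D have their prerequisites met. A has the earlier label, so A next.
That leaves D as the only ready step → D.
Next only E has its prerequisites met → E.
Now C and F have their prerequisites met. C has the earlier label, so C next.
That leaves F as the only ready step → F.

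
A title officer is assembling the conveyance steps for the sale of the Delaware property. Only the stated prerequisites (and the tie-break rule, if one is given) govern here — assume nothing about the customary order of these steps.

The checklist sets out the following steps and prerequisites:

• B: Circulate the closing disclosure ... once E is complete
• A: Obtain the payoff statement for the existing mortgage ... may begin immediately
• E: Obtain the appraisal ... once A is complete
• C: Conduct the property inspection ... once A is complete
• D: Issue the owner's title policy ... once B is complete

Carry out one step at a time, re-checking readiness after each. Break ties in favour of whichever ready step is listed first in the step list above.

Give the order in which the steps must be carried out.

Only A has no prerequisites, so it is first.
Now E and C have their prerequisites met. E is listed earlier, so E next.
Ready: B and C. B is listed earlier → B.
Ready: C and D. C is listed earlier → C.
Next only D has its prerequisites met → D.

A E B C D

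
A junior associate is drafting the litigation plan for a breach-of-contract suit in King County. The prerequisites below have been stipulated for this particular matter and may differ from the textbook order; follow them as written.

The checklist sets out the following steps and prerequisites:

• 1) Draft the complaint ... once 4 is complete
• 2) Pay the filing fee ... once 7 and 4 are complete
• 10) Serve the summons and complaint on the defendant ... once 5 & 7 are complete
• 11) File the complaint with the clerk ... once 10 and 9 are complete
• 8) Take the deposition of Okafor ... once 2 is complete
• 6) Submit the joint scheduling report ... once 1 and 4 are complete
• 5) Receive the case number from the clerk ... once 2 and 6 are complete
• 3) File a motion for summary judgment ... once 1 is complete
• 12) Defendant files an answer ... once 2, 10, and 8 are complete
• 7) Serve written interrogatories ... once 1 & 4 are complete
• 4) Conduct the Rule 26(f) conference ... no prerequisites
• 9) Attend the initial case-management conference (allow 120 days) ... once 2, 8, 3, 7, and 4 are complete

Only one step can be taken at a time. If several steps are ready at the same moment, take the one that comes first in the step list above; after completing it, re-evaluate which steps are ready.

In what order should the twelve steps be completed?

Only 4 has no prerequisites, so it is first.
1 needed 4, now all done → 1.
Ready: 6, 3 and 7. 6 is listed earlier → 6.
Now 3 and 7 have their prerequisites met. 3 is listed earlier, so 3 next.
Next only 7 has its prerequisites met → 7.
2 is the only step now ready → 2.
Ready: 8 and 5. 8 is listed earlier → 8.
9 now also ready, so the ready set is {5, 9}; 5 is listed earlier → 5.
10 now also ready, so the ready set is {10, 9}; 10 is listed earlier → 10.
Ready: 12 and 9. 12 is listed earlier → 12.
Next only 9 has its prerequisites met → 9.
11 is the only step now ready → 11.

4 1 6 3 7 2 8 5 10 12 9 11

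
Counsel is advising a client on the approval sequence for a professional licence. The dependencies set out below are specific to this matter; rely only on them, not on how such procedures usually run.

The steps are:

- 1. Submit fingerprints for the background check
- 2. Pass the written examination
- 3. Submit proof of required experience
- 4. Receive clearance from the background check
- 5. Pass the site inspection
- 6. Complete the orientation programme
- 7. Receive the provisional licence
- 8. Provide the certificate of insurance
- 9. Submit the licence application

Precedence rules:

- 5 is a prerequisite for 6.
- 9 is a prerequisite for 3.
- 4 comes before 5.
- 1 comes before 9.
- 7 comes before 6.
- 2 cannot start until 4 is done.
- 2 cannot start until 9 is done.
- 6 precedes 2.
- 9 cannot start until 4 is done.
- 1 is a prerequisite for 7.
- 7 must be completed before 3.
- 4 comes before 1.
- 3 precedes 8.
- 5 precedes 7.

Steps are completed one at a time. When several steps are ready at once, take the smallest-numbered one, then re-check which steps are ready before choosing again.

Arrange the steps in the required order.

4, 1, 5, 7, 6, 9, 2, 3, 8

Only 4 has no prerequisites, so it is first.
Ready: 1 and 5. 1 has the earlier label → 1.
9 now also ready, so the ready set is {5, 9}; 5 has the earlier label → 5.
7 now also ready, so the ready set is {7, 9}; 7 has the earlier label → 7.
Now 6 and 9 have their prerequisites met. 6 has the earlier label, so 6 next.
That leaves 9 as the only ready step → 9.
Now 2 and 3 have their prerequisites met. 2 has the earlier label, so 2 next.
That leaves 3 as the only ready step → 3.
8 needed 3, now all done → 8.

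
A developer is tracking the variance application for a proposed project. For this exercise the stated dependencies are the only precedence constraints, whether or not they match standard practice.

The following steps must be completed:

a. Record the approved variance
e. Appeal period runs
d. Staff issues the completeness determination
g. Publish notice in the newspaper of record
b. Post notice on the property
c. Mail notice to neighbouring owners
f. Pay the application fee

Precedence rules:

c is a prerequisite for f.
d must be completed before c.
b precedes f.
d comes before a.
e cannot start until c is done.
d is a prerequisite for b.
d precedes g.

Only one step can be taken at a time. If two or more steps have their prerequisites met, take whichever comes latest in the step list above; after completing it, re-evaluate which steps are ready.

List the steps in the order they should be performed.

d is the only step with nothing outstanding, so it goes first.
c, b, g and a are all available; c is listed later → c.
b, g, e and a are all available; b is listed later → b.
Now f, g, e and a have their prerequisites met. f is listed later, so f next.
Ready: g, e and a. g is listed later → g.
Now e and a have their prerequisites met. e is listed later, so e next.
a needed d, now all done → a.

d c b f g e a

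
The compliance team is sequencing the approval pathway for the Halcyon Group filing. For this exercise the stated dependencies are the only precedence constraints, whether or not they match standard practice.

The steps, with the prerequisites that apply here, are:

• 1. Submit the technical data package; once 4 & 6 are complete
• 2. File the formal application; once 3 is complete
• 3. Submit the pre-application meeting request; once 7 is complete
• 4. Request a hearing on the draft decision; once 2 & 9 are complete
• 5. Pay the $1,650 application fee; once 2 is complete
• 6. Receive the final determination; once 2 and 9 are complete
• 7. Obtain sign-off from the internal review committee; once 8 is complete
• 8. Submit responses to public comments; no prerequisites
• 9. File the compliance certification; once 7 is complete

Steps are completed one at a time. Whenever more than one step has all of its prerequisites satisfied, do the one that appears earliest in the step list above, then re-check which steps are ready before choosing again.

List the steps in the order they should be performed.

8, 7, 3, 2, 5, 9, 4, 6, 1

8 has no prerequisites → 8 first.
7 needed 8, now all done → 7.
Now 3 and 9 have their prerequisites met. 3 is listed earlier, so 3 next.
Ready: 2 and 9. 2 is listed earlier → 2.
5 and 9 are both available; 5 is listed earlier → 5.
Next only 9 has its prerequisites met → 9.
Now 4 and 6 have their prerequisites met. 4 is listed earlier, so 4 next.
That leaves 6 as the only ready step → 6.
1 needed 4 and 6, now all done → 1.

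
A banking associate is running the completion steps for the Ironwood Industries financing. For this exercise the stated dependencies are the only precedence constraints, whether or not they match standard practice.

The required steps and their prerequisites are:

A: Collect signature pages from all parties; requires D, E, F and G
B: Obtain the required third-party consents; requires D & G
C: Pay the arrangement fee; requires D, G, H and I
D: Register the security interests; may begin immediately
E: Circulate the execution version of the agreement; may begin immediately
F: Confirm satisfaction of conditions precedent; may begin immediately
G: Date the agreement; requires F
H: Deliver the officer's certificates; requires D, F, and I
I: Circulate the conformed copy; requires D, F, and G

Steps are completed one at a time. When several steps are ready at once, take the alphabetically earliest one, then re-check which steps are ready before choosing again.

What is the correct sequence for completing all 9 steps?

D, E, F, G, A, B, I, H, C

Nothing is required for D, E and F. D has the earlier label → D first.
E and F are both available; E has the earlier label → E.
That leaves F as the only ready step → F.
Next only G has its prerequisites met → G.
Now A, B and I have their prerequisites met. A has the earlier label, so A next.
Ready: B and I. B has the earlier label → B.
I needed D, F and G, now all done → I.
That leaves H as the only ready step → H.
That leaves C as the only ready step → C.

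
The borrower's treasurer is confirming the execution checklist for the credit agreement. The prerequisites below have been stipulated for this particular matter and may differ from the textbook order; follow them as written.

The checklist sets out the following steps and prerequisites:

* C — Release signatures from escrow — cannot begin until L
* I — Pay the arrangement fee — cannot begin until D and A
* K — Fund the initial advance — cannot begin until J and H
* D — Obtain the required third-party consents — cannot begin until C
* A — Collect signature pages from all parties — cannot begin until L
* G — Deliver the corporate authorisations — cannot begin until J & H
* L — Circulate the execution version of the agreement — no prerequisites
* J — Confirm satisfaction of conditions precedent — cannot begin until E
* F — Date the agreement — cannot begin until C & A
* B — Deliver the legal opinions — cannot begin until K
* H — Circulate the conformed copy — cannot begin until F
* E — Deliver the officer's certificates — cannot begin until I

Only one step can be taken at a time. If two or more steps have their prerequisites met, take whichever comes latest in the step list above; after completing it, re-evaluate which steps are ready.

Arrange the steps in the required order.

L, A, C, F, H, D, I, E, J, G, K, B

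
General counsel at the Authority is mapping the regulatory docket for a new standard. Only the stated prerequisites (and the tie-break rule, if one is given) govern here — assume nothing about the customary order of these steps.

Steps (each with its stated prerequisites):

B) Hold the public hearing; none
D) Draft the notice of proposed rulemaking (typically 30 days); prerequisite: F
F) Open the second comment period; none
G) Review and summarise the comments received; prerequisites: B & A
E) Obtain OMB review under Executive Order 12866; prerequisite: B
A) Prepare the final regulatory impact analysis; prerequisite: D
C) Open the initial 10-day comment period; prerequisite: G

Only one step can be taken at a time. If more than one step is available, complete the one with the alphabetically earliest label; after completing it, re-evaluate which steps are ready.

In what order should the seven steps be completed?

B and F have no prerequisites; B has the earlier label, so B is first.
E and F are both available; E has the earlier label → E.
Next only F has its prerequisites met → F.
D is the only step now ready → D.
A is the only step now ready → A.
That leaves G as the only ready step → G.
C needed G, now all done → C.

B → E → F → D → A → G → C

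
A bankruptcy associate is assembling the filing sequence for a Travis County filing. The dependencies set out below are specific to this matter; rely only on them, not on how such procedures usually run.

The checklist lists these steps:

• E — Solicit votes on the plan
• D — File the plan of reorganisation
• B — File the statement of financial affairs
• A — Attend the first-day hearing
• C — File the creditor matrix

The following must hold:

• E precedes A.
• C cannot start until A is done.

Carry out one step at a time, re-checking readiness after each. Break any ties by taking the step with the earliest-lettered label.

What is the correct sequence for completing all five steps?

B D E A C

Nothing is required for B, D and E. B has the earlier label → B first.
Ready: D and E. D has the earlier label → D.
That leaves E as the only ready step → E.
Next only A has its prerequisites met → A.
C needed A, now all done → C.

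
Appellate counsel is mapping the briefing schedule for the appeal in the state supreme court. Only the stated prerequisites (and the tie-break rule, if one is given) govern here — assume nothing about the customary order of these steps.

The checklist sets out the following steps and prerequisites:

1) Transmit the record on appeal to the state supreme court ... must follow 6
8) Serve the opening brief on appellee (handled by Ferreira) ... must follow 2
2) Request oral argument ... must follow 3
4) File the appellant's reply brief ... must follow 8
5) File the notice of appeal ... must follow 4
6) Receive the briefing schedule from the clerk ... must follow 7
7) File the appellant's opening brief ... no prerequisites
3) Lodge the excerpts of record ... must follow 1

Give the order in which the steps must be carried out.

7 has no prerequisites → 7 first.
Next only 6 has its prerequisites met → 6.
1 needed 6, now all done → 1.
3 needed 1, now all done → 3.
2 needed 3, now all done → 2.
8 needed 2, now all done → 8.
4 needed 8, now all done → 4.
5 needed 4, now all done → 5.

7, 6, 1, 3, 2, 8, 4, 5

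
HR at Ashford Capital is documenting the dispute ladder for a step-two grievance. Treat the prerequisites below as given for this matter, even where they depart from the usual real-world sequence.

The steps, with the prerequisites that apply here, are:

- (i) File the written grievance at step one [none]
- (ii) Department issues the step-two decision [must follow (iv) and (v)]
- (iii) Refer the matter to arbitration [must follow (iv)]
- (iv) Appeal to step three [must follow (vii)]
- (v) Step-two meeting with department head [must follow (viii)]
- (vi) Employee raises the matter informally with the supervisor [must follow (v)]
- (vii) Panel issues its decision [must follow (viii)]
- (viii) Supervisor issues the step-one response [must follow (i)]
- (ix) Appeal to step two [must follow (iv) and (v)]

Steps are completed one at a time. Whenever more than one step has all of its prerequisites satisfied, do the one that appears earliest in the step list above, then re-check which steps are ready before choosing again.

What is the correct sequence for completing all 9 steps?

(i) is the only step with nothing outstanding, so it goes first.
That leaves (viii) as the only ready step → (viii).
Ready: (v) and (vii). (v) is listed earlier → (v).
Ready: (vi) and (vii). (vi) is listed earlier → (vi).
That leaves (vii) as the only ready step → (vii).
(iv) is the only step now ready → (iv).
Now (ii), (iii) and (ix) have their prerequisites met. (ii) is listed earlier, so (ii) next.
Now (iii) and (ix) have their prerequisites met. (iii) is listed earlier, so (iii) next.
That leaves (ix) as the only ready step → (ix).

(i) → (viii) → (v) → (vi) → (vii) → (iv) → (ii) → (iii) → (ix)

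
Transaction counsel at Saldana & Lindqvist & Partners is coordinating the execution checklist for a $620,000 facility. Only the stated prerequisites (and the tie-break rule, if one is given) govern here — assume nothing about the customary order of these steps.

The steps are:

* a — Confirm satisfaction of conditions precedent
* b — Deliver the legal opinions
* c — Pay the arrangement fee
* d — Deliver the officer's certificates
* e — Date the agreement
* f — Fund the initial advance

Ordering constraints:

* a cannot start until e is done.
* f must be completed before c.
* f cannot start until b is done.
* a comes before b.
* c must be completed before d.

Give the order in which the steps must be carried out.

e, a, b, f, c, d

e is the only step with nothing outstanding, so it goes first.
Next only a has its prerequisites met → a.
b needed a, now all done → b.
f needed b, now all done → f.
c needed f, now all done → c.
d needed c, now all done → d.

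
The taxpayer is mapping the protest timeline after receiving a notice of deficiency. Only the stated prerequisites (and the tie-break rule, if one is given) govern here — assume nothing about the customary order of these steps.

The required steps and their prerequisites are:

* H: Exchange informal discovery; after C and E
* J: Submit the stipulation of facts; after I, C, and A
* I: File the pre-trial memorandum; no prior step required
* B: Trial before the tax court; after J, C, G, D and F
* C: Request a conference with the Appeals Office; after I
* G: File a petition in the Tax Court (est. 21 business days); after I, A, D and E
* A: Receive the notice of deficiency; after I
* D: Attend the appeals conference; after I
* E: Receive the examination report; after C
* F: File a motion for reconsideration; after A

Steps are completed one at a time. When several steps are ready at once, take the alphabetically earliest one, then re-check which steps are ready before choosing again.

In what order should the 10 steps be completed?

I, A, C, D, E, F, G, H, J, B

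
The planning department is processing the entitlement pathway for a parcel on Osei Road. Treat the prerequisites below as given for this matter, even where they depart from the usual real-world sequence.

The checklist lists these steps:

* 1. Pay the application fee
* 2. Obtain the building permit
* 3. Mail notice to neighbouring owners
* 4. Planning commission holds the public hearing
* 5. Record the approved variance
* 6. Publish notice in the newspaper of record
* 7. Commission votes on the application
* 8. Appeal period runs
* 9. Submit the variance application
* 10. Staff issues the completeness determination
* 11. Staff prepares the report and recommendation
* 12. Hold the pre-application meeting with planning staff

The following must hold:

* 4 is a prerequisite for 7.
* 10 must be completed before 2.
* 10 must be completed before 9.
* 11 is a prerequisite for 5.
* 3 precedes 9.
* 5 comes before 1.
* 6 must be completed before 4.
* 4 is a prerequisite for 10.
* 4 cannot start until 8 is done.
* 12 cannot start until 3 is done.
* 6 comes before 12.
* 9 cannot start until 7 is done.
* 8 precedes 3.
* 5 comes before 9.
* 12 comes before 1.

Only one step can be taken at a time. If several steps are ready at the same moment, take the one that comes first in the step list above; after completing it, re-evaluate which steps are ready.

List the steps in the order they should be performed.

Nothing is required for 6, 8 and 11. 6 is listed earlier → 6 first.
8 and 11 are both available; 8 is listed earlier → 8.
3 and 4 now also ready, so the ready set is {3, 4, 11}; 3 is listed earlier → 3.
12 now also ready, so the ready set is {4, 11, 12}; 4 is listed earlier → 4.
7 and 10 now also ready, so the ready set is {7, 10, 11, 12}; 7 is listed earlier → 7.
Now 10, 11 and 12 have their prerequisites met. 10 is listed earlier, so 10 next.
2 now also ready, so the ready set is {2, 11, 12}; 2 is listed earlier → 2.
Ready: 11 and 12. 11 is listed earlier → 11.
Now 5 and 12 have their prerequisites met. 5 is listed earlier, so 5 next.
Ready: 9 and 12. 9 is listed earlier → 9.
12 needed 3 and 6, now all done → 12.
Next only 1 has its prerequisites met → 1.

6, 8, 3, 4, 7, 10, 2, 11, 5, 9, 12, 1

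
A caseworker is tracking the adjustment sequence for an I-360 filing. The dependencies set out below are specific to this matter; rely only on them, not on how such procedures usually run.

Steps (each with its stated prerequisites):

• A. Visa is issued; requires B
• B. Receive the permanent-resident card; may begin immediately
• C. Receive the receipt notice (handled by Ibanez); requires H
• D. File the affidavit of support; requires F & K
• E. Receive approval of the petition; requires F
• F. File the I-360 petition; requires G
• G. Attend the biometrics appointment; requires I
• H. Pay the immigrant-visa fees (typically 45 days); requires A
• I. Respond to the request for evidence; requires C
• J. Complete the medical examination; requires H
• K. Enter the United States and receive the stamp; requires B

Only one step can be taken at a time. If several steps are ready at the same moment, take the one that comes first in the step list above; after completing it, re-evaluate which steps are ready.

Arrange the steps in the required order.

Only B has no prerequisites, so it is first.
Now A and K have their prerequisites met. A is listed earlier, so A next.
H and K are both available; H is listed earlier → H.
C and J now also ready, so the ready set is {C, J, K}; C is listed earlier → C.
I, J and K are all available; I is listed earlier → I.
G now also ready, so the ready set is {G, J, K}; G is listed earlier → G.
F now also ready, so the ready set is {F, J, K}; F is listed earlier → F.
E now also ready, so the ready set is {E, J, K}; E is listed earlier → E.
Ready: J and K. J is listed earlier → J.
Next only K has its prerequisites met → K.
D needed F and K, now all done → D.

B, A, H, C, I, G, F, E, J, K, D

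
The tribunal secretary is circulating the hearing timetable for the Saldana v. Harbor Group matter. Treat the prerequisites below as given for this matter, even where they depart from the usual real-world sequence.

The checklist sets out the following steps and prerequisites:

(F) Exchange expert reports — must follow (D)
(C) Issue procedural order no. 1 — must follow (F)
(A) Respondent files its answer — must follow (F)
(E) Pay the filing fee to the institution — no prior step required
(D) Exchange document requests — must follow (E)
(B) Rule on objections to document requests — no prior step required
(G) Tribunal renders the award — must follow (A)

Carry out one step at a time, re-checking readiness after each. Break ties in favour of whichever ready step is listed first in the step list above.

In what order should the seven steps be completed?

(E) → (D) → (F) → (C) → (A) → (B) → (G)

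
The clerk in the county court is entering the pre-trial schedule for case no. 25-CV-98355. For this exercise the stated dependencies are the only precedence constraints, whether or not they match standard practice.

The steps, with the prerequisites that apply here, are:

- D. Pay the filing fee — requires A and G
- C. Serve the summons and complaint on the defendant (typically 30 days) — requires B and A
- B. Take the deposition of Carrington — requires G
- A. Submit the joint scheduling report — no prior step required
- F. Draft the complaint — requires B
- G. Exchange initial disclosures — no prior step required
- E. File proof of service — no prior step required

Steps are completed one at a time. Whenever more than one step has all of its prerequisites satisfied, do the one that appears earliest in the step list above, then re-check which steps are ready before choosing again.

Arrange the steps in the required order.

Nothing is required for A, G and E. A is listed earlier → A first.
Now G and E have their prerequisites met. G is listed earlier, so G next.
D, B and E are all available; D is listed earlier → D.
Now B and E have their prerequisites met. B is listed earlier, so B next.
C and F now also ready, so the ready set is {C, F, E}; C is listed earlier → C.
Ready: F and E. F is listed earlier → F.
Next only E has its prerequisites met → E.

A G D B C F E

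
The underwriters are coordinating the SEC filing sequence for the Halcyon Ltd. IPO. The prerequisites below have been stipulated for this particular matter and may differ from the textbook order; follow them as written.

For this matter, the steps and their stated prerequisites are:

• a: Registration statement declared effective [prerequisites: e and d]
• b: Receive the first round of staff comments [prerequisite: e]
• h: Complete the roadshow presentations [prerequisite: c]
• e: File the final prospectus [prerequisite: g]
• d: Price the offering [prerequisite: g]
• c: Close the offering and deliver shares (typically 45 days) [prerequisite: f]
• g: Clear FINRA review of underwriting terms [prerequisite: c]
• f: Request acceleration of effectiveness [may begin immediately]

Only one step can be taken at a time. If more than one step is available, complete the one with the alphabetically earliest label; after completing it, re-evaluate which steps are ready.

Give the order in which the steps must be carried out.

Only f has no prerequisites, so it is first.
c needed f, now all done → c.
Ready: g and h. g has the earlier label → g.
d and e now also ready, so the ready set is {d, e, h}; d has the earlier label → d.
e and h are both available; e has the earlier label → e.
Now a, b and h have their prerequisites met. a has the earlier label, so a next.
b and h are both available; b has the earlier label → b.
That leaves h as the only ready step → h.

f, c, g, d, e, a, b, h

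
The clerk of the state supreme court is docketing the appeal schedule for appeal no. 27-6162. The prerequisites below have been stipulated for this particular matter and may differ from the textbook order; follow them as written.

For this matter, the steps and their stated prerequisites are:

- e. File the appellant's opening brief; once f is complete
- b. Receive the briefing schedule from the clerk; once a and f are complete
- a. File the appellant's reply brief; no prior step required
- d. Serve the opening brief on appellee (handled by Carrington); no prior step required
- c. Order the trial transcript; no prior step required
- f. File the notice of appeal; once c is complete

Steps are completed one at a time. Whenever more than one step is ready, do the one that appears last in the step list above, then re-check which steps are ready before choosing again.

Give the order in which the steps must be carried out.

c f d a b e

c, d and a have no prerequisites; c is listed later, so c is first.
f now also ready, so the ready set is {f, d, a}; f is listed later → f.
Now d, a and e have their prerequisites met. d is listed later, so d next.
Ready: a and e. a is listed later → a.
b now also ready, so the ready set is {b, e}; b is listed later → b.
That leaves e as the only ready step → e.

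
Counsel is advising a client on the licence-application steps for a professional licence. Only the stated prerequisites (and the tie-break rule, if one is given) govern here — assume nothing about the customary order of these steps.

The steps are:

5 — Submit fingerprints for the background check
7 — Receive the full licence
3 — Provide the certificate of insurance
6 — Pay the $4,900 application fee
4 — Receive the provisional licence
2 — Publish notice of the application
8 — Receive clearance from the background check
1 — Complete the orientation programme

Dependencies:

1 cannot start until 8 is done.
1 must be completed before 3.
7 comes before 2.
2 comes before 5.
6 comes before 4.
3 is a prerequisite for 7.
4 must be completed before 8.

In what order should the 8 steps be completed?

Only 6 has no prerequisites, so it is first.
That leaves 4 as the only ready step → 4.
That leaves 8 as the only ready step → 8.
1 is the only step now ready → 1.
Next only 3 has its prerequisites met → 3.
7 is the only step now ready → 7.
Next only 2 has its prerequisites met → 2.
5 needed 2, now all done → 5.

6, 4, 8, 1, 3, 7, 2, 5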